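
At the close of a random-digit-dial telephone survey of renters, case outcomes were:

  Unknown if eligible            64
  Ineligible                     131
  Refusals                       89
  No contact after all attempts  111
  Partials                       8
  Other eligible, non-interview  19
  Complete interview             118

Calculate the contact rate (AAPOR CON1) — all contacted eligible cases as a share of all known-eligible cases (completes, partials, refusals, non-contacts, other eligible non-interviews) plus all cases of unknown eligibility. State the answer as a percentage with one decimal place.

57.2%

Top = 118 + 8 + 89 + 19 = 234
Base = 118 + 8 + 89 + 111 + 19 + 64 = 409
CON1 = 234 / 409 = 0.5721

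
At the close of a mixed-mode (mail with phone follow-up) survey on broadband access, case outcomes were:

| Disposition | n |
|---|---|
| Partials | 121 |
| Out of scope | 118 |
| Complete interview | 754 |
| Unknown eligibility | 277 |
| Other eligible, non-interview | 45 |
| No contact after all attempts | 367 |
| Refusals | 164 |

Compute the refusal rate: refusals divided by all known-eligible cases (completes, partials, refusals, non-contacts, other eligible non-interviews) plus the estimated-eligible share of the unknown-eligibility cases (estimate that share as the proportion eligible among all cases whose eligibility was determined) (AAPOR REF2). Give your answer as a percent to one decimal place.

Top → 164
Determined eligible → 754 + 121 + 164 + 367 + 45 = 1451
e = 1451 / (1451 + 118) = 1451 / 1569 = 0.9248
Eligible share of unknowns → 0.9248 × 277 = 256.17
Denom → 1451 + 256.17 = 1707.17
REF2 = 164 / 1707.17 = 0.0961

9.6%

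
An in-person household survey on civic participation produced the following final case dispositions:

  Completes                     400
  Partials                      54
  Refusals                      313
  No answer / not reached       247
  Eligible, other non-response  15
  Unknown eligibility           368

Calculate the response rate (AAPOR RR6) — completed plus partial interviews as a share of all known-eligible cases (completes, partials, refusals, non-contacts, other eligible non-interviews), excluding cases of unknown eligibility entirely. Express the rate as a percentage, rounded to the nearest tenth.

44.1%

Top = 400 + 54 = 454
Base = 400 + 54 + 313 + 247 + 15 = 1029
RR6 = 454 / 1029 = 0.4412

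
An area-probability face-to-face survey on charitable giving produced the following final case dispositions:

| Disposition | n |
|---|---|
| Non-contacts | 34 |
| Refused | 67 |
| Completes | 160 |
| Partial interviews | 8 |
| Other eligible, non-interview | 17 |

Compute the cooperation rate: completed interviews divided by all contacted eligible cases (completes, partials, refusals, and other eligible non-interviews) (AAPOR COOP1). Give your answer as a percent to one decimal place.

63.5%

Numerator = 160
Denom = 160 + 8 + 67 + 17 = 252
COOP1 = 160 / 252 = 0.6349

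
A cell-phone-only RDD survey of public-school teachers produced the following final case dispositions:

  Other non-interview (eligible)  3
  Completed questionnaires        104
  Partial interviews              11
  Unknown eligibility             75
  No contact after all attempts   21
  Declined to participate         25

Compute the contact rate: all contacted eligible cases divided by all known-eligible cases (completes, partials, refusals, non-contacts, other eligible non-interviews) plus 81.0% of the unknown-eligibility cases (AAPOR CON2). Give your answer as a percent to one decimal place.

Top: 104 + 11 + 25 + 3 = 143
Known eligible: 104 + 11 + 25 + 21 + 3 = 164
Eligible share of unknowns: 0.8100 × 75 = 60.75
Denominator: 164 + 60.75 = 224.75
CON2 = 143 / 224.75 = 0.6363

63.6%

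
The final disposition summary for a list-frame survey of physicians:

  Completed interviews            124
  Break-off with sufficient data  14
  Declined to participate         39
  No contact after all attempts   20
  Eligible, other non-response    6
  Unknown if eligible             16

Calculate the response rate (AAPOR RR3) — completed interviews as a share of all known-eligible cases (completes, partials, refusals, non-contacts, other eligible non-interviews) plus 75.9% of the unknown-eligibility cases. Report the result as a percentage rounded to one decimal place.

Top → 124
Eligible (known) → 124 + 14 + 39 + 20 + 6 = 203
Estimated eligible among unknowns → 0.7590 × 16 = 12.14
Base → 203 + 12.14 = 215.14
RR3 = 124 / 215.14 = 0.5764

57.6%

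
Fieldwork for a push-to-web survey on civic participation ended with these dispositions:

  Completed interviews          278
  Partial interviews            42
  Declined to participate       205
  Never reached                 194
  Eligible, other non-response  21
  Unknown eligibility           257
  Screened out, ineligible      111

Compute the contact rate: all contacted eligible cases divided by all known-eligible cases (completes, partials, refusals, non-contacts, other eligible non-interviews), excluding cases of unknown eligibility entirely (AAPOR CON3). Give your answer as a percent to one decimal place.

73.8%

Num = 278 + 42 + 205 + 21 = 546
Denom = 278 + 42 + 205 + 194 + 21 = 740
CON3 = 546 / 740 = 0.7378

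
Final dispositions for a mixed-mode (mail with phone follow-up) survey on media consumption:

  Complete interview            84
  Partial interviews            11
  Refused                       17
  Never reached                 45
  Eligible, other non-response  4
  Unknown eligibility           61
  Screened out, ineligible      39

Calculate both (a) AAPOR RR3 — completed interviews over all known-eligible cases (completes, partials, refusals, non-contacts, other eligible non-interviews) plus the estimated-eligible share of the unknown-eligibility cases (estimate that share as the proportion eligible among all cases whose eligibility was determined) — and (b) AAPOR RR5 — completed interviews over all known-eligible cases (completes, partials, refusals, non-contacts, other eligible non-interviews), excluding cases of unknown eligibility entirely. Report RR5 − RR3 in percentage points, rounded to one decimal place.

Numerator = 84
Determined eligible = 84 + 11 + 17 + 45 + 4 = 161
e = 161 / (161 + 39) = 161 / 200 = 0.8050
Estimated eligible among unknowns = 0.8050 × 61 = 49.11
Denominator = 161 + 49.11 = 210.11
RR3 = 84 / 210.11 = 0.3998
Denominator = 84 + 11 + 17 + 45 + 4 = 161
RR5 = 84 / 161 = 0.5217
Difference = 52.17 − 39.98 = 12.19 percentage points

12.2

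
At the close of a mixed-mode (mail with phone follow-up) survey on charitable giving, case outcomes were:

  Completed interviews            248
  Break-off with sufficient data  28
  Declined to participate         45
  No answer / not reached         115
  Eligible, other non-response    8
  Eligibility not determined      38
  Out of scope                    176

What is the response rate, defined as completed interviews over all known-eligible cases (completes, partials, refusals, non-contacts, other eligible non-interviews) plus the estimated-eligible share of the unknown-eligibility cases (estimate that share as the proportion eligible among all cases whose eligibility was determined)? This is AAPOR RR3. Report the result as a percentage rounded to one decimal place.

52.6%

Numerator → 248
Eligible (known) → 248 + 28 + 45 + 115 + 8 = 444
e = 444 / (444 + 176) = 444 / 620 = 0.7161
Estimated eligible among unknowns → 0.7161 × 38 = 27.21
Base → 444 + 27.21 = 471.21
RR3 = 248 / 471.21 = 0.5263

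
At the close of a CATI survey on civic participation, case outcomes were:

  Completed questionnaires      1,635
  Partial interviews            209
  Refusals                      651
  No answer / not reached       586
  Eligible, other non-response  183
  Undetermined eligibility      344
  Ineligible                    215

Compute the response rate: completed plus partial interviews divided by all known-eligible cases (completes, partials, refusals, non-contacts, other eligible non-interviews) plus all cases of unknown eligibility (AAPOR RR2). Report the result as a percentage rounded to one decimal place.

Top = 1635 + 209 = 1844
Base = 1635 + 209 + 651 + 586 + 183 + 344 = 3608
RR2 = 1844 / 3608 = 0.5111

51.1%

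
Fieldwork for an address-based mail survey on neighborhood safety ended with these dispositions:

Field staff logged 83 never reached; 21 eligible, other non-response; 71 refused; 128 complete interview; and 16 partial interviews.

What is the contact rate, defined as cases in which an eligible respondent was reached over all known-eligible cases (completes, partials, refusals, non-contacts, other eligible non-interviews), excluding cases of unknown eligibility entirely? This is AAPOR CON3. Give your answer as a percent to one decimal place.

Num = 128 + 16 + 71 + 21 = 236
Denom = 128 + 16 + 71 + 83 + 21 = 319
CON3 = 236 / 319 = 0.7398

74.0%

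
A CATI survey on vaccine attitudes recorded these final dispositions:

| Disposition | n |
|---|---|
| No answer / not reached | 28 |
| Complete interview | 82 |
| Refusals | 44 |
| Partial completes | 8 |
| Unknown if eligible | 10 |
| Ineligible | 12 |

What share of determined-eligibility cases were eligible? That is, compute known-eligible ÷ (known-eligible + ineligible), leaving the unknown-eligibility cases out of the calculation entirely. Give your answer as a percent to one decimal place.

93.1%

Known eligible: 82 + 8 + 44 + 28 = 162
e = 162 / (162 + 12) = 162 / 174 = 0.9310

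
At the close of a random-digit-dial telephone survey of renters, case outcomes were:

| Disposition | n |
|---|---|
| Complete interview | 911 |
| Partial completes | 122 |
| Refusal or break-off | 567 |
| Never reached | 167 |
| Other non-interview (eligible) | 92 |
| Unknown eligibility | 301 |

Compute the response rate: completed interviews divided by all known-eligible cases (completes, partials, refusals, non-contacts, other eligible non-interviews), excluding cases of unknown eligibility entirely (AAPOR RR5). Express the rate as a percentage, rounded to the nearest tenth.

49.0%

Numerator: 911
Denom: 911 + 122 + 567 + 167 + 92 = 1859
RR5 = 911 / 1859 = 0.4900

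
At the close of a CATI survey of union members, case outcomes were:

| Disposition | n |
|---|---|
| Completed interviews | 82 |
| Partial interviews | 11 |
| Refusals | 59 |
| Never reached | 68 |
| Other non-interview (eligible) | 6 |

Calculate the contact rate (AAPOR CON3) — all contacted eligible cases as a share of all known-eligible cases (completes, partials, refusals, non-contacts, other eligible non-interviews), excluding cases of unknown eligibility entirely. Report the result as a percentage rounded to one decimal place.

Top → 82 + 11 + 59 + 6 = 158
Base → 82 + 11 + 59 + 68 + 6 = 226
CON3 = 158 / 226 = 0.6991

69.9%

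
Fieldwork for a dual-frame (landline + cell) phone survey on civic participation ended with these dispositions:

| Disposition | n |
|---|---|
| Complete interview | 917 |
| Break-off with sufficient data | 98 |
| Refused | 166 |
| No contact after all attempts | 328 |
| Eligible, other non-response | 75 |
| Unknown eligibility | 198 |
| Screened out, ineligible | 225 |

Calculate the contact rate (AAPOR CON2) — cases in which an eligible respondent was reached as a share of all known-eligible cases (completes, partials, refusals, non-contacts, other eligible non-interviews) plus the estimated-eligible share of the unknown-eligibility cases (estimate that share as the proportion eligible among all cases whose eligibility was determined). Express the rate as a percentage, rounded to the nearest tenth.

Numerator → 917 + 98 + 166 + 75 = 1256
Known eligible → 917 + 98 + 166 + 328 + 75 = 1584
e = 1584 / (1584 + 225) = 1584 / 1809 = 0.8756
Estimated eligible among unknowns → 0.8756 × 198 = 173.37
Denom → 1584 + 173.37 = 1757.37
CON2 = 1256 / 1757.37 = 0.7147

71.5%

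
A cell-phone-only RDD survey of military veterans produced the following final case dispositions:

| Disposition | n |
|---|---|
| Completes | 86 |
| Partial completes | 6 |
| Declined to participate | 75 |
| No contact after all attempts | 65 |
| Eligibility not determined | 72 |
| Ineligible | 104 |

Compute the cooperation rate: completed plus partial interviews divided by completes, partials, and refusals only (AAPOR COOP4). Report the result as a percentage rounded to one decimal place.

Num = 86 + 6 = 92
Base = 86 + 6 + 75 = 167
COOP4 = 92 / 167 = 0.5509

55.1%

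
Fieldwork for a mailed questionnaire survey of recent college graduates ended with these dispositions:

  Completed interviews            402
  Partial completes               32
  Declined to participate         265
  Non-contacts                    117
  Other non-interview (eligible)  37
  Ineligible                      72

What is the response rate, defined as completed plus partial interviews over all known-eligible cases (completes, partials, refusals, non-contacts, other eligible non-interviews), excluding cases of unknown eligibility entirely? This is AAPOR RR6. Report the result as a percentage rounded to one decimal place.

50.9%

Numerator → 402 + 32 = 434
Denominator → 402 + 32 + 265 + 117 + 37 = 853
RR6 = 434 / 853 = 0.5088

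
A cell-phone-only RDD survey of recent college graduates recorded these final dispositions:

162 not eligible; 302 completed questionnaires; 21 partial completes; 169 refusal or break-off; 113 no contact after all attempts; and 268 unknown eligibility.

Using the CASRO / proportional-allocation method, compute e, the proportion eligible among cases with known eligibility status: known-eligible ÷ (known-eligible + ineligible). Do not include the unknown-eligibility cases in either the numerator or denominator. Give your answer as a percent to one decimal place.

Known eligible = 302 + 21 + 169 + 113 = 605
e = 605 / (605 + 162) = 605 / 767 = 0.7888

78.9%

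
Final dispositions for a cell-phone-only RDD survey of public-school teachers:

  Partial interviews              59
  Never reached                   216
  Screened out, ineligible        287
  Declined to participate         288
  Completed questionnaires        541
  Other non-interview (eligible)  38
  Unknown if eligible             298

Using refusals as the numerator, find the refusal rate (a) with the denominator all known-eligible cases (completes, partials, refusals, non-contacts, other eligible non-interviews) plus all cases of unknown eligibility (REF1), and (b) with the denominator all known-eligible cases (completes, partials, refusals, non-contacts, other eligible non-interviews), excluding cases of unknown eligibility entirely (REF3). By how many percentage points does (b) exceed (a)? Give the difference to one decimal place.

5.2

Numerator: 288
Base: 541 + 59 + 288 + 216 + 38 + 298 = 1440
REF1 = 288 / 1440 = 0.2000
Base: 541 + 59 + 288 + 216 + 38 = 1142
REF3 = 288 / 1142 = 0.2522
Difference = 25.22 − 20.00 = 5.22 percentage points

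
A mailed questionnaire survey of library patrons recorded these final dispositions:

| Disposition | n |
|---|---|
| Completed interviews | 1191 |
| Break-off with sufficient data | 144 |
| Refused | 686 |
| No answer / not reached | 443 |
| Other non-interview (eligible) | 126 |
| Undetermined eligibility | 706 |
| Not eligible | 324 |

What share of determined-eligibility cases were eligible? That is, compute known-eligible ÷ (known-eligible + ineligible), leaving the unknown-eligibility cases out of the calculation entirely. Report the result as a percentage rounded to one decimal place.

Known eligible → 1191 + 144 + 686 + 443 + 126 = 2590
e = 2590 / (2590 + 324) = 2590 / 2914 = 0.8888

88.9%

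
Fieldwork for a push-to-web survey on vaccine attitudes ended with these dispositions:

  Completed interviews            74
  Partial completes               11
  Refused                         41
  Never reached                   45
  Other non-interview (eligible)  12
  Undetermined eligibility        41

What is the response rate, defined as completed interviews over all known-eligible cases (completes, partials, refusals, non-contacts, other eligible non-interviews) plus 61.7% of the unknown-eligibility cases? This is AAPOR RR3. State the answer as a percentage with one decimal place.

35.5%

Numerator → 74
Known eligible → 74 + 11 + 41 + 45 + 12 = 183
e × U → 0.6170 × 41 = 25.30
Denom → 183 + 25.30 = 208.30
RR3 = 74 / 208.30 = 0.3553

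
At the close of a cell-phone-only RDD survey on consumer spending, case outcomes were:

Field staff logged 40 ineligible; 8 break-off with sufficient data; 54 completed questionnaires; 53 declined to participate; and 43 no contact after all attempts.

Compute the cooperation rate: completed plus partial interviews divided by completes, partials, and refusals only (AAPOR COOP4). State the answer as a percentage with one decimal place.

Num = 54 + 8 = 62
Denom = 54 + 8 + 53 = 115
COOP4 = 62 / 115 = 0.5391

53.9%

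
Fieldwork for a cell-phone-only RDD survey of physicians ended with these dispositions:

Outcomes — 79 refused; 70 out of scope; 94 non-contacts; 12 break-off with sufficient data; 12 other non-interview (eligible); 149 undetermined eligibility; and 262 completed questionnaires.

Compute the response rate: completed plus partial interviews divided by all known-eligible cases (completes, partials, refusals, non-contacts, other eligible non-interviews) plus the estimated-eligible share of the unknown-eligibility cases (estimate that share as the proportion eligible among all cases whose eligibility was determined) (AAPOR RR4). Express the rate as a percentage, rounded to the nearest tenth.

Numerator = 262 + 12 = 274
Determined eligible = 262 + 12 + 79 + 94 + 12 = 459
e = 459 / (459 + 70) = 459 / 529 = 0.8677
Estimated eligible among unknowns = 0.8677 × 149 = 129.29
Denominator = 459 + 129.29 = 588.29
RR4 = 274 / 588.29 = 0.4658

46.6%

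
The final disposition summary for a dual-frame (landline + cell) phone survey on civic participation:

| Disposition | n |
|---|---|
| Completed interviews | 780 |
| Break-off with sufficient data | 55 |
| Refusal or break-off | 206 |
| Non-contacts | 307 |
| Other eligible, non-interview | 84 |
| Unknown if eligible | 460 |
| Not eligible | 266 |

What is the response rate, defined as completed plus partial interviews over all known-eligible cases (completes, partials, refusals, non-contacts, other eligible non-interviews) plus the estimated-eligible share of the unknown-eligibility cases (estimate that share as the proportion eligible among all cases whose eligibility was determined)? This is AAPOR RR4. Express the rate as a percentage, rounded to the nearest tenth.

45.9%

Numerator = 780 + 55 = 835
Determined eligible = 780 + 55 + 206 + 307 + 84 = 1432
e = 1432 / (1432 + 266) = 1432 / 1698 = 0.8433
Eligible share of unknowns = 0.8433 × 460 = 387.92
Denom = 1432 + 387.92 = 1819.92
RR4 = 835 / 1819.92 = 0.4588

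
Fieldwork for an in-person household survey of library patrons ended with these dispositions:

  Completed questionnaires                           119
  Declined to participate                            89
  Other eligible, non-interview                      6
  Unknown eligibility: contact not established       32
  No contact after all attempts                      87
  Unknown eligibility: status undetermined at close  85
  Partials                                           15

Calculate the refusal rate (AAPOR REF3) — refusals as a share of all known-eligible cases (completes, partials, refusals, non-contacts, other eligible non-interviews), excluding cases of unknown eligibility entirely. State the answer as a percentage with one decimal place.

Eligibility not determined = 32 + 85 = 117
Num: 89
Denom: 119 + 15 + 89 + 87 + 6 = 316
REF3 = 89 / 316 = 0.2816

28.2%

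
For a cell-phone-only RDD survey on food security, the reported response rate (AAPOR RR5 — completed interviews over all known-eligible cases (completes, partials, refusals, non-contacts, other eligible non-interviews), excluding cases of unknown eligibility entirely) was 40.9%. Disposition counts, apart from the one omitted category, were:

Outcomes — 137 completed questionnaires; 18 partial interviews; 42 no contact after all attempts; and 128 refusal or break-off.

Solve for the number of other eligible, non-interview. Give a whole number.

10

RR5 = 137 / D = 0.409
D = 137 / 0.409 = 335.0
Rest of base = 325
other eligible, non-interview = 335.0 − 325 ≈ 10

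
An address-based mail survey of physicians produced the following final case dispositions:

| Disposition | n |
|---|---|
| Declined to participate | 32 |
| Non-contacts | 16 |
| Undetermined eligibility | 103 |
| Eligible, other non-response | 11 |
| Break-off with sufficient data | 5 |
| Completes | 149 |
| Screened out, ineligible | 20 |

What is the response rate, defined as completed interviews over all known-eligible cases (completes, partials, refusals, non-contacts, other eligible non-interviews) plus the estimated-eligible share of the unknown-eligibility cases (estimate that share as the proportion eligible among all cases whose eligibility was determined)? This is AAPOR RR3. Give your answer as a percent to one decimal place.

48.5%

Numerator: 149
Known eligible: 149 + 5 + 32 + 16 + 11 = 213
e = 213 / (213 + 20) = 213 / 233 = 0.9142
Eligible share of unknowns: 0.9142 × 103 = 94.16
Base: 213 + 94.16 = 307.16
RR3 = 149 / 307.16 = 0.4851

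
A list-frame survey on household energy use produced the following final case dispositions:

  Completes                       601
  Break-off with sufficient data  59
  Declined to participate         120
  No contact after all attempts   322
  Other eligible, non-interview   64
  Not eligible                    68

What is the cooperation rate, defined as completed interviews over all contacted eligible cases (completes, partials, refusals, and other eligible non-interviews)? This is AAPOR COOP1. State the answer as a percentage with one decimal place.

71.2%

Numerator: 601
Denom: 601 + 59 + 120 + 64 = 844
COOP1 = 601 / 844 = 0.7121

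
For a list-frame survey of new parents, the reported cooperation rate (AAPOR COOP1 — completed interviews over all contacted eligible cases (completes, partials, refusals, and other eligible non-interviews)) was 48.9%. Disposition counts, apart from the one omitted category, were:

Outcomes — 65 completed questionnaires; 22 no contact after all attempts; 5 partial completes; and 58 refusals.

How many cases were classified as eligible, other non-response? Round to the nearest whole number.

COOP1 = 65 / D = 0.489
D = 65 / 0.489 = 132.9
Rest of base = 128
eligible, other non-response = 132.9 − 128 ≈ 5

5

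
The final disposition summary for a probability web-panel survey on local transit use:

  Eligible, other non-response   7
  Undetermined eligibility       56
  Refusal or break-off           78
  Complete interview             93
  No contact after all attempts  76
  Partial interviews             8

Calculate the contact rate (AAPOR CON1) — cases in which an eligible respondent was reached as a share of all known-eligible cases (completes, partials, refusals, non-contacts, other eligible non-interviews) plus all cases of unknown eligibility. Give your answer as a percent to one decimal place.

Num → 93 + 8 + 78 + 7 = 186
Denom → 93 + 8 + 78 + 76 + 7 + 56 = 318
CON1 = 186 / 318 = 0.5849

58.5%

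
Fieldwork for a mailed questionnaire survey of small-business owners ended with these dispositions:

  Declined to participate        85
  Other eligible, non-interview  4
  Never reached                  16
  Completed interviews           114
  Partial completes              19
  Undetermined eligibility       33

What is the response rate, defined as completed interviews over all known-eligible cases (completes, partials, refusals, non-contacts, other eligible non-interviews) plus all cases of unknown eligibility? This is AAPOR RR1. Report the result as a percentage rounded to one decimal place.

42.1%

Top → 114
Denom → 114 + 19 + 85 + 16 + 4 + 33 = 271
RR1 = 114 / 271 = 0.4207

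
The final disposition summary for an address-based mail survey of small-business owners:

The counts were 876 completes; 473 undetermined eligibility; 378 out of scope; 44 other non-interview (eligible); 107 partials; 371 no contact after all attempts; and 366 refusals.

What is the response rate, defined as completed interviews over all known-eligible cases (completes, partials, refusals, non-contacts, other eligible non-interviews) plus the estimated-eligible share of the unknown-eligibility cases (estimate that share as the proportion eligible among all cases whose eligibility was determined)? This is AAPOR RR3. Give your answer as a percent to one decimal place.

Num → 876
Known eligible → 876 + 107 + 366 + 371 + 44 = 1764
e = 1764 / (1764 + 378) = 1764 / 2142 = 0.8235
e × U → 0.8235 × 473 = 389.52
Denom → 1764 + 389.52 = 2153.52
RR3 = 876 / 2153.52 = 0.4068

40.7%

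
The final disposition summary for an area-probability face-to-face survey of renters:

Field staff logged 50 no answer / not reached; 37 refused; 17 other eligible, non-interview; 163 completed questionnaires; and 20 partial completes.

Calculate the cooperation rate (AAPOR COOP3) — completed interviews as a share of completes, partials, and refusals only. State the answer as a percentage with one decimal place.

74.1%

Numerator = 163
Denom = 163 + 20 + 37 = 220
COOP3 = 163 / 220 = 0.7409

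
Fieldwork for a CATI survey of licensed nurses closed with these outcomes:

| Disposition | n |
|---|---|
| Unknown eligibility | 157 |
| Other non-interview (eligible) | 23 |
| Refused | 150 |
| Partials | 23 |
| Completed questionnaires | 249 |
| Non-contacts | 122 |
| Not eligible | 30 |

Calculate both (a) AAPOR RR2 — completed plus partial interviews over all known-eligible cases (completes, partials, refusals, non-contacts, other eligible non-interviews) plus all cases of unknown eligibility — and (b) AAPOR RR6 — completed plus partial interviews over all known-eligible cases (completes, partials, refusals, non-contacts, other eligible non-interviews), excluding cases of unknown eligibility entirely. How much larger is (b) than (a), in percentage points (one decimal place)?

10.4

Num = 249 + 23 = 272
Base = 249 + 23 + 150 + 122 + 23 + 157 = 724
RR2 = 272 / 724 = 0.3757
Base = 249 + 23 + 150 + 122 + 23 = 567
RR6 = 272 / 567 = 0.4797
Difference = 47.97 − 37.57 = 10.40 percentage points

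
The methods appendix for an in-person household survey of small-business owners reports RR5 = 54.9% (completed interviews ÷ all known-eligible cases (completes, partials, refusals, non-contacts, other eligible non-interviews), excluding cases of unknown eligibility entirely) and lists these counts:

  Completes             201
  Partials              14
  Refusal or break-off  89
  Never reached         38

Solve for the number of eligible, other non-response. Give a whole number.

RR5 = 201 / D = 0.549
D = 201 / 0.549 = 366.1
Remaining denominator categories sum to 342
eligible, other non-response = 366.1 − 342 ≈ 24

24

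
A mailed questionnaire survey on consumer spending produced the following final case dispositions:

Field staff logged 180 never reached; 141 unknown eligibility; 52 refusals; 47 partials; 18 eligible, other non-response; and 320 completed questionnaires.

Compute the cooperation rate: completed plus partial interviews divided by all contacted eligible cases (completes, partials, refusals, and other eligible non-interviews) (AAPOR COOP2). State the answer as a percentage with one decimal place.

84.0%

Numerator → 320 + 47 = 367
Denominator → 320 + 47 + 52 + 18 = 437
COOP2 = 367 / 437 = 0.8398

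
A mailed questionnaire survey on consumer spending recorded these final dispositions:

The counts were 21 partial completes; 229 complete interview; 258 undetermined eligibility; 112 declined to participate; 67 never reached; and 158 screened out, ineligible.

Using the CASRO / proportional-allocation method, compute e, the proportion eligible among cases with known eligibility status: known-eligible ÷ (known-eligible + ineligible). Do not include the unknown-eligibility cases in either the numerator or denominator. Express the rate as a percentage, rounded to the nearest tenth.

73.1%

Known eligible: 229 + 21 + 112 + 67 = 429
e = 429 / (429 + 158) = 429 / 587 = 0.7308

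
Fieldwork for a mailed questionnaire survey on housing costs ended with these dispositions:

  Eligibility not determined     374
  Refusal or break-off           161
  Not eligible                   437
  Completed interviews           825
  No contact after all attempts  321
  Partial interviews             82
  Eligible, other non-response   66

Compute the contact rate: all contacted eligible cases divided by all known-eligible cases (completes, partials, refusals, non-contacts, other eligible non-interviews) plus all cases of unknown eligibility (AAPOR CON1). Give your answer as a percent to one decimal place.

Numerator = 825 + 82 + 161 + 66 = 1134
Base = 825 + 82 + 161 + 321 + 66 + 374 = 1829
CON1 = 1134 / 1829 = 0.6200

62.0%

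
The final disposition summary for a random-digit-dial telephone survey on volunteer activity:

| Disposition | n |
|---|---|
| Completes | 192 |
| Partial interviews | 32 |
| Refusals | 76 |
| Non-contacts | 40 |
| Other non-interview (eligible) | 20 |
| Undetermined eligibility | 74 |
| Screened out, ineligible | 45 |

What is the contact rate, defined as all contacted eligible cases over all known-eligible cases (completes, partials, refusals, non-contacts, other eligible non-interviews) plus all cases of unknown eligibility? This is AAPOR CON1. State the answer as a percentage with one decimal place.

73.7%

Top = 192 + 32 + 76 + 20 = 320
Denom = 192 + 32 + 76 + 40 + 20 + 74 = 434
CON1 = 320 / 434 = 0.7373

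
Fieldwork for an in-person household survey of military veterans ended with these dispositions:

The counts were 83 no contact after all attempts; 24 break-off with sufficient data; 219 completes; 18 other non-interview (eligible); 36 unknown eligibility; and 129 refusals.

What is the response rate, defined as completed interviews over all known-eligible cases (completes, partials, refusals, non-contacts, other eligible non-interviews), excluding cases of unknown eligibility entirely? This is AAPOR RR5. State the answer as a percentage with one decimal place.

46.3%

Num → 219
Denominator → 219 + 24 + 129 + 83 + 18 = 473
RR5 = 219 / 473 = 0.4630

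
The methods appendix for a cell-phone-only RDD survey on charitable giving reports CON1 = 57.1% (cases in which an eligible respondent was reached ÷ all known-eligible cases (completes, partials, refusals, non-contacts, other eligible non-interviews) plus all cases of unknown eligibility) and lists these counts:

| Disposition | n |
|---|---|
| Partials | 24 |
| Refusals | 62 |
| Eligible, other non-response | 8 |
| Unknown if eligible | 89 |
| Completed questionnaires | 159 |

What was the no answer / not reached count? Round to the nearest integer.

Num = 159 + 24 + 62 + 8 = 253
CON1 = 253 / D = 0.571
D = 253 / 0.571 = 443.1
Rest of base = 342
no answer / not reached = 443.1 − 342 ≈ 101

101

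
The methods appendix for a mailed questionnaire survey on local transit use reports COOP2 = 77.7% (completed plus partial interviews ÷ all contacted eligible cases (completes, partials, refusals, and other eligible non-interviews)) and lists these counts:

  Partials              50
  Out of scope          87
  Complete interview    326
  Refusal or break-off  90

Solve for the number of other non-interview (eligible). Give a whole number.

Top → 326 + 50 = 376
COOP2 = 376 / D = 0.777
D = 376 / 0.777 = 483.9
Rest of base = 466
other non-interview (eligible) = 483.9 − 466 ≈ 18

18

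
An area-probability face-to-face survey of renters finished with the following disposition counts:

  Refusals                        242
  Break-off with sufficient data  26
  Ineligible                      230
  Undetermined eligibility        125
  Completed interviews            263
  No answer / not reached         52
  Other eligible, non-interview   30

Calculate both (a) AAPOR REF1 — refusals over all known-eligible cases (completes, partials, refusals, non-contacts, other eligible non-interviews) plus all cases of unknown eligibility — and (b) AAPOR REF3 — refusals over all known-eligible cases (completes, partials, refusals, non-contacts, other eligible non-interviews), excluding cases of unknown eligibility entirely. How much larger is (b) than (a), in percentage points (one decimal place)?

6.7

Numerator → 242
Denominator → 263 + 26 + 242 + 52 + 30 + 125 = 738
REF1 = 242 / 738 = 0.3279
Denominator → 263 + 26 + 242 + 52 + 30 = 613
REF3 = 242 / 613 = 0.3948
Difference = 39.48 − 32.79 = 6.69 percentage points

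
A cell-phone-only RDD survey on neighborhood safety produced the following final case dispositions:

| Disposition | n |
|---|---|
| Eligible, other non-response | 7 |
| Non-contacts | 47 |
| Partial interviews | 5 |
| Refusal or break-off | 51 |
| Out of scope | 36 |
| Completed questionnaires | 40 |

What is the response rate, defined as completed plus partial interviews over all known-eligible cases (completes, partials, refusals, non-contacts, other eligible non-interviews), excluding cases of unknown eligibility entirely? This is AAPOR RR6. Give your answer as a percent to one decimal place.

30.0%

Top = 40 + 5 = 45
Denom = 40 + 5 + 51 + 47 + 7 = 150
RR6 = 45 / 150 = 0.3000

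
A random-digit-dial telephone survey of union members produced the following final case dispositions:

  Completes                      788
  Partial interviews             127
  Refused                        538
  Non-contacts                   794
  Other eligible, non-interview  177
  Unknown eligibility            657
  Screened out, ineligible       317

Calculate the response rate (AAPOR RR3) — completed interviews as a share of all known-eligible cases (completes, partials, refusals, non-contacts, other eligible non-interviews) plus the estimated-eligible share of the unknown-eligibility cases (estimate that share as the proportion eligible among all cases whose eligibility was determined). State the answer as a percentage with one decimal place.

Top → 788
Known eligible → 788 + 127 + 538 + 794 + 177 = 2424
e = 2424 / (2424 + 317) = 2424 / 2741 = 0.8843
e × U → 0.8843 × 657 = 580.99
Denom → 2424 + 580.99 = 3004.99
RR3 = 788 / 3004.99 = 0.2622

26.2%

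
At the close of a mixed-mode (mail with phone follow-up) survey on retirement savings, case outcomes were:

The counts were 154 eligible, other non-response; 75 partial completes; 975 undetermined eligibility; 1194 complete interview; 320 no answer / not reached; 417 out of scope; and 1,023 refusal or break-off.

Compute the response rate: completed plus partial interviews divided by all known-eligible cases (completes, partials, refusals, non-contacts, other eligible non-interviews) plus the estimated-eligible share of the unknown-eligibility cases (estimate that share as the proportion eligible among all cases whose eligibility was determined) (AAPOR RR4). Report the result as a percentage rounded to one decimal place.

35.1%

Num → 1194 + 75 = 1269
Known eligible → 1194 + 75 + 1023 + 320 + 154 = 2766
e = 2766 / (2766 + 417) = 2766 / 3183 = 0.8690
Estimated eligible among unknowns → 0.8690 × 975 = 847.27
Denominator → 2766 + 847.27 = 3613.27
RR4 = 1269 / 3613.27 = 0.3512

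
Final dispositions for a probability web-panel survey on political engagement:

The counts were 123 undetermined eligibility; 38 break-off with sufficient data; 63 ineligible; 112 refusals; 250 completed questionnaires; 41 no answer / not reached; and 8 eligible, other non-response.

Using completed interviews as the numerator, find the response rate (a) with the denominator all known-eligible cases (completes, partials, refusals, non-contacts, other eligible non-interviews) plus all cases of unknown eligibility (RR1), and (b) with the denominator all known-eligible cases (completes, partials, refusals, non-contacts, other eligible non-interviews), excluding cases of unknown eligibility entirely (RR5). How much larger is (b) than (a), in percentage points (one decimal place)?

Top = 250
Denominator = 250 + 38 + 112 + 41 + 8 + 123 = 572
RR1 = 250 / 572 = 0.4371
Denominator = 250 + 38 + 112 + 41 + 8 = 449
RR5 = 250 / 449 = 0.5568
Difference = 55.68 − 43.71 = 11.97 percentage points

12.0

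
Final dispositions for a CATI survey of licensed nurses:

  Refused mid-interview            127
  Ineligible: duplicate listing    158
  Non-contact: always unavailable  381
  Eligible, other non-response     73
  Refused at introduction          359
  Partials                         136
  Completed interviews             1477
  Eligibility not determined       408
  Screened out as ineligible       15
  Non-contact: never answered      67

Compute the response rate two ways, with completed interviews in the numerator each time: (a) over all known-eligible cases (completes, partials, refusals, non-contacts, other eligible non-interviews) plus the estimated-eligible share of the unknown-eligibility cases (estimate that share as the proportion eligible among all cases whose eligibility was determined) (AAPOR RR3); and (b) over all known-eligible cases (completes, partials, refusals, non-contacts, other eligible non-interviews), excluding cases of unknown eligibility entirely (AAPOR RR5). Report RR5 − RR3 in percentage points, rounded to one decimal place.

7.2

Refusals = 359 + 127 = 486
Non-contacts = 67 + 381 = 448
Out of scope = 15 + 158 = 173
Numerator = 1477
Determined eligible = 1477 + 136 + 486 + 448 + 73 = 2620
e = 2620 / (2620 + 173) = 2620 / 2793 = 0.9381
Eligible share of unknowns = 0.9381 × 408 = 382.74
Denominator = 2620 + 382.74 = 3002.74
RR3 = 1477 / 3002.74 = 0.4919
Denominator = 1477 + 136 + 486 + 448 + 73 = 2620
RR5 = 1477 / 2620 = 0.5637
Difference = 56.37 − 49.19 = 7.18 percentage points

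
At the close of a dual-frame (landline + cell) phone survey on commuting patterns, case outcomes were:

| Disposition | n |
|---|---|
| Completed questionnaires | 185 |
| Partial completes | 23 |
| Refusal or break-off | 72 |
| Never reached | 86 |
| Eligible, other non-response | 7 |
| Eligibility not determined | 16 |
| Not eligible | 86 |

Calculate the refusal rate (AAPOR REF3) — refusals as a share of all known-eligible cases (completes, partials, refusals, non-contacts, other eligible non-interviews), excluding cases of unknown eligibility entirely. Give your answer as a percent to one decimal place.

Top: 72
Denom: 185 + 23 + 72 + 86 + 7 = 373
REF3 = 72 / 373 = 0.1930

19.3%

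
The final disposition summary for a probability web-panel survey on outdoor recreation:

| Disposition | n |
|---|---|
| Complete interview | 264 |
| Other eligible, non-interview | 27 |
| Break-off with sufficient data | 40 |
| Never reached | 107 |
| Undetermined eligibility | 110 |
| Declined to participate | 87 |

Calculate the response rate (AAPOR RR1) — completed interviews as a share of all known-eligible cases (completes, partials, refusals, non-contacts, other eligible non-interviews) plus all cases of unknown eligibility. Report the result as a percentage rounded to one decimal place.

Numerator = 264
Base = 264 + 40 + 87 + 107 + 27 + 110 = 635
RR1 = 264 / 635 = 0.4157

41.6%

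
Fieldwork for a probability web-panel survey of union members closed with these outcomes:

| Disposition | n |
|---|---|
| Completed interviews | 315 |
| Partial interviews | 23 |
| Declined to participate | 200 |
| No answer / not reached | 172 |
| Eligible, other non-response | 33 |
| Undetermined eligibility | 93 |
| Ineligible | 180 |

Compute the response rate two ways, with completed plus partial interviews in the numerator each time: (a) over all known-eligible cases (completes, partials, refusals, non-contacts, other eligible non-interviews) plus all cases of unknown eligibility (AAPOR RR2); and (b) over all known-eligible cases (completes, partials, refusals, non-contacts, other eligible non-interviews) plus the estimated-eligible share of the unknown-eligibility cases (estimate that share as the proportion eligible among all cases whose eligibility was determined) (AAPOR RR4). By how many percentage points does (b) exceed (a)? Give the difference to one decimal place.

Top: 315 + 23 = 338
Denom: 315 + 23 + 200 + 172 + 33 + 93 = 836
RR2 = 338 / 836 = 0.4043
Determined eligible: 315 + 23 + 200 + 172 + 33 = 743
e = 743 / (743 + 180) = 743 / 923 = 0.8050
Estimated eligible among unknowns: 0.8050 × 93 = 74.87
Denom: 743 + 74.87 = 817.87
RR4 = 338 / 817.87 = 0.4133
Difference = 41.33 − 40.43 = 0.90 percentage points

0.9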